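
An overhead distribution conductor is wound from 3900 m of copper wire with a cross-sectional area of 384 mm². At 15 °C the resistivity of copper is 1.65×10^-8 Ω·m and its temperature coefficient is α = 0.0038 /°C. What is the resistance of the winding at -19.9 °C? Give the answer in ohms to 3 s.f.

A = 384 mm² = 3.840e-04 m²
R₍15°C₎ = ρL/A = (1.65×10^-8)(3900)/(3.840e-04) = 0.1676 Ω
R = R₀(1 + αΔT) = 0.1676(1 + 0.0038×-34.9) = 0.145 Ω

0.145 Ω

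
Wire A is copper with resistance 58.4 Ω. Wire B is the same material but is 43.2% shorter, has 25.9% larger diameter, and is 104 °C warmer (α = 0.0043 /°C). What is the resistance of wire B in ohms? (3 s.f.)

R ∝ ρL/d² with ρ ∝ (1+αΔT), so R_B/R_A = (1 − 43.2/100) × (1 + 25.9/100)⁻² × (1 + 0.0043×104)
= 0.568 × 0.6309 × 1.447 = 0.5186
R_B = 0.5186 × 58.4 = 30.3 Ω

30.3 Ω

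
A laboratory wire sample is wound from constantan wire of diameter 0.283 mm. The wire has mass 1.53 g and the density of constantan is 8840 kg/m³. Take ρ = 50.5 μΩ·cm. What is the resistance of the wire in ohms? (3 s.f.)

ρ = 50.5 μΩ·cm = 5.05×10^-7 Ω·m
A = π(d/2)² = π(1.4150e-04 m)² = 6.2902e-08 m²
L = m/(density·A) = 0.00153/(8840×6.2902e-08) = 2.752 m
R = ρL/A = (5.05×10^-7)(2.752)/(6.2902e-08) = 22.1 Ω

22.1 Ω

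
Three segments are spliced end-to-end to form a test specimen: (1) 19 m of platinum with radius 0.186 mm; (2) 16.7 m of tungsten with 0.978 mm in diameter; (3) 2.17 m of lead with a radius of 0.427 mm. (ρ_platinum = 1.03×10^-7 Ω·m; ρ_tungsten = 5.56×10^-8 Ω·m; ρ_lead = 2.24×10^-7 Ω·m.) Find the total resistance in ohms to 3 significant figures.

Seg 1: A = πr² = π(1.8600e-04 m)² = 1.087e-07 m²
R_1 = (1.03×10^-7)(19)/(1.087e-07) = 18.01 Ω
Seg 2: A = π(d/2)² = π(4.8900e-04 m)² = 7.512e-07 m²
R_2 = (5.56×10^-8)(16.7)/(7.512e-07) = 1.236 Ω
Seg 3: A = πr² = π(4.2700e-04 m)² = 5.728e-07 m²
R_3 = (2.24×10^-7)(2.17)/(5.728e-07) = 0.8486 Ω
R_total = R_1 + R_2 + R_3 = 20.1 Ω

20.1 Ω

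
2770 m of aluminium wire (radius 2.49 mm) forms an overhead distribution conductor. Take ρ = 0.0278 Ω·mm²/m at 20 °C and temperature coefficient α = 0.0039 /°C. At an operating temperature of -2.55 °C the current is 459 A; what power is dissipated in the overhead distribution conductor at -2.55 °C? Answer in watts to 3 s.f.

7.60×10^5 W

ρ = 0.0278 Ω·mm²/m = 2.78×10^-8 Ω·m
A = πr² = π(2.4900e-03 m)² = 1.948e-05 m²
R₍20₎ = ρL/A = (2.78×10^-8)(2770)/(1.948e-05) = 3.953 Ω
R₍-2.55₎ = R₍20₎(1 + αΔT) = 3.953 × (1 + 0.0039×-22.6) = 3.606 Ω
P = I²R = (459)² × 3.606 = 7.60×10^5 W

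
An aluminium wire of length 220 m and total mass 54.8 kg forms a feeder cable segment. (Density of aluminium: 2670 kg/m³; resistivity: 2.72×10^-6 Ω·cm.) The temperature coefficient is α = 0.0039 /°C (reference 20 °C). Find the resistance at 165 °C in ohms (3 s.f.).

0.100 Ω

ρ = 2.72×10^-6 Ω·cm = 2.72×10^-8 Ω·m
A = m/(density·L) = 54.8/(2670×220) = 9.3292e-05 m²
R = ρL/A = (2.72×10^-8)(220)/(9.3292e-05) = 0.06414 Ω
R(165 °C) = 0.06414 × (1 + 0.0039×145) = 0.100 Ω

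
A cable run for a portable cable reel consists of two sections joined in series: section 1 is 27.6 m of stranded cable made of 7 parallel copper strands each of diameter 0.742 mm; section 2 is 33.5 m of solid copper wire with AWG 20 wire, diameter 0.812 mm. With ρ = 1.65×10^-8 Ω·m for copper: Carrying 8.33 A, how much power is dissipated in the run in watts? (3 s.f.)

84.5 W

Section 1: A_strand = π(3.7100e-04)² = 4.324e-07 m²; R₁ = ρL/(N·A_s) = (1.65×10^-8)(27.6)/(7×4.324e-07) = 0.1505 Ω
Section 2: A = π(0.812/2 mm)² = π(4.0600e-04 m)² = 5.178e-07 m²
R₂ = (1.65×10^-8)(33.5)/(5.178e-07) = 1.067 Ω
R = R₁ + R₂ = 1.218 Ω
P = I²R = (8.33)² × 1.218 = 84.5 W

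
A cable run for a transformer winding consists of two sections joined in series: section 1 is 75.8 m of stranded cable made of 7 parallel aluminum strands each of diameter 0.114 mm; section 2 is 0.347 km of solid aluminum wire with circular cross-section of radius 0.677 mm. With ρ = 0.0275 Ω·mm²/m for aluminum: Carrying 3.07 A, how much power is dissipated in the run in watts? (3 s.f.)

ρ = 0.0275 Ω·mm²/m = 2.75×10^-8 Ω·m
Section 1: A_strand = π(5.7000e-05)² = 1.021e-08 m²; R₁ = ρL/(N·A_s) = (2.75×10^-8)(75.8)/(7×1.021e-08) = 29.17 Ω
Section 2: A = πr² = π(6.7700e-04 m)² = 1.440e-06 m²
R₂ = (2.75×10^-8)(347)/(1.440e-06) = 6.627 Ω
R = R₁ + R₂ = 35.8 Ω
P = I²R = (3.07)² × 35.8 = 337 W

337 W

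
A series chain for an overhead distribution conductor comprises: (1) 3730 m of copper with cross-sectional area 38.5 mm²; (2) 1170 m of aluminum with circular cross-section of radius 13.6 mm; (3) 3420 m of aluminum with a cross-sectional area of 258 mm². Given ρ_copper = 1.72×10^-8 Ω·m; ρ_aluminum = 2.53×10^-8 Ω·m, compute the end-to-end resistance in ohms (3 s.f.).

2.05 Ω

Seg 1: A = 38.5 mm² = 3.850e-05 m²
R_1 = (1.72×10^-8)(3730)/(3.850e-05) = 1.666 Ω
Seg 2: A = πr² = π(1.3600e-02 m)² = 5.811e-04 m²
R_2 = (2.53×10^-8)(1170)/(5.811e-04) = 0.05094 Ω
Seg 3: A = 258 mm² = 2.580e-04 m²
R_3 = (2.53×10^-8)(3420)/(2.580e-04) = 0.3354 Ω
R_total = R_1 + R_2 + R_3 = 2.05 Ω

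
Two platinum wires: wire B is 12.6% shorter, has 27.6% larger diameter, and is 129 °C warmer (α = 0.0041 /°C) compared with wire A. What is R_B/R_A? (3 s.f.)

0.821

R ∝ ρL/d² with ρ ∝ (1+αΔT), so R_B/R_A = (1 − 12.6/100) × (1 + 27.6/100)⁻² × (1 + 0.0041×129)
= 0.874 × 0.6142 × 1.529 = 0.821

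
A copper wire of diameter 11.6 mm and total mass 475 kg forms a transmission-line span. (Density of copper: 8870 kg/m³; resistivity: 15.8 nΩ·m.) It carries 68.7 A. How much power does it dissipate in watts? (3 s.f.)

ρ = 15.8 nΩ·m = 1.58×10^-8 Ω·m
A = π(d/2)² = π(5.8000e-03 m)² = 1.0568e-04 m²
L = m/(density·A) = 475/(8870×1.0568e-04) = 506.7 m
R = ρL/A = (1.58×10^-8)(506.7)/(1.0568e-04) = 0.07576 Ω
P = I²R = (68.7)² × 0.07576 = 358 W

358 W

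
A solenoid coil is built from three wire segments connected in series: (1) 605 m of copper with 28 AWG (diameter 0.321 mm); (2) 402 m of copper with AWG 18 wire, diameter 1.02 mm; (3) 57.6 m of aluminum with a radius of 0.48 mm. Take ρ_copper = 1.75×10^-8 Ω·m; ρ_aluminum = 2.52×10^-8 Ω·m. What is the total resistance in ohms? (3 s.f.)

Seg 1: A = π(0.321/2 mm)² = π(1.6050e-04 m)² = 8.093e-08 m²
R_1 = (1.75×10^-8)(605)/(8.093e-08) = 130.8 Ω
Seg 2: A = π(1.02/2 mm)² = π(5.1000e-04 m)² = 8.171e-07 m²
R_2 = (1.75×10^-8)(402)/(8.171e-07) = 8.609 Ω
Seg 3: A = πr² = π(4.8000e-04 m)² = 7.238e-07 m²
R_3 = (2.52×10^-8)(57.6)/(7.238e-07) = 2.005 Ω
R_total = R_1 + R_2 + R_3 = 141 Ω

141 Ω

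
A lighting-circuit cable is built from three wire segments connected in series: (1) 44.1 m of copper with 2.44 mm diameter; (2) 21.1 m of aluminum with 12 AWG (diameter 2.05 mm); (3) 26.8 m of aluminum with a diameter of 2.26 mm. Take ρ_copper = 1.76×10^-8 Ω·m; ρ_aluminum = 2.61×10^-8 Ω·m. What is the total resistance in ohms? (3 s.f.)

0.507 Ω

Seg 1: A = π(d/2)² = π(1.2200e-03 m)² = 4.676e-06 m²
R_1 = (1.76×10^-8)(44.1)/(4.676e-06) = 0.166 Ω
Seg 2: A = π(2.05/2 mm)² = π(1.0250e-03 m)² = 3.301e-06 m²
R_2 = (2.61×10^-8)(21.1)/(3.301e-06) = 0.1668 Ω
Seg 3: A = π(d/2)² = π(1.1300e-03 m)² = 4.011e-06 m²
R_3 = (2.61×10^-8)(26.8)/(4.011e-06) = 0.1744 Ω
R_total = R_1 + R_2 + R_3 = 0.507 Ω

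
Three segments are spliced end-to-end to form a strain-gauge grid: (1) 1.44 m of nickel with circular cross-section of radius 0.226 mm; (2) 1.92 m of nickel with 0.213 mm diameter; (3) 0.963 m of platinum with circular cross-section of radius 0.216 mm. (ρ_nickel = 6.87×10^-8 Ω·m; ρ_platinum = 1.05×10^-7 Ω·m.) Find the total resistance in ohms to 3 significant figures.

Seg 1: A = πr² = π(2.2600e-04 m)² = 1.605e-07 m²
R_1 = (6.87×10^-8)(1.44)/(1.605e-07) = 0.6165 Ω
Seg 2: A = π(d/2)² = π(1.0650e-04 m)² = 3.563e-08 m²
R_2 = (6.87×10^-8)(1.92)/(3.563e-08) = 3.702 Ω
Seg 3: A = πr² = π(2.1600e-04 m)² = 1.466e-07 m²
R_3 = (1.05×10^-7)(0.963)/(1.466e-07) = 0.6899 Ω
R_total = R_1 + R_2 + R_3 = 5.01 Ω

5.01 Ω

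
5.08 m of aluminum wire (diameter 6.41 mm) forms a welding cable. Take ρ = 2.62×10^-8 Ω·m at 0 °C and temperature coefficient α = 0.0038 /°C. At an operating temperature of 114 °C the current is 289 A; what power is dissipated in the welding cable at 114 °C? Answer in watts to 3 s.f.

494 W

A = π(d/2)² = π(3.2050e-03 m)² = 3.227e-05 m²
R₍0₎ = ρL/A = (2.62×10^-8)(5.08)/(3.227e-05) = 0.004124 Ω
R₍114₎ = R₍0₎(1 + αΔT) = 0.004124 × (1 + 0.0038×114) = 0.005911 Ω
P = I²R = (289)² × 0.005911 = 494 W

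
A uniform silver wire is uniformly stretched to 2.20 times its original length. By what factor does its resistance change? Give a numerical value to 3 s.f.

Volume constant ⇒ A' = A/k with k = 2.2. R' = ρ(kL)/(A/k) = k²R.
Factor = 4.84

4.84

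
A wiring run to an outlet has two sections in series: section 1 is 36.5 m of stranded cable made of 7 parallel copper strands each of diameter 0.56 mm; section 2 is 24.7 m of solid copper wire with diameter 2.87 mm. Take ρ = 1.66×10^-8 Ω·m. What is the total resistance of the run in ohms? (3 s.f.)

Section 1: A_strand = π(2.8000e-04)² = 2.463e-07 m²; R₁ = ρL/(N·A_s) = (1.66×10^-8)(36.5)/(7×2.463e-07) = 0.3514 Ω
Section 2: A = π(d/2)² = π(1.4350e-03 m)² = 6.469e-06 m²
R₂ = (1.66×10^-8)(24.7)/(6.469e-06) = 0.06338 Ω
R = R₁ + R₂ = 0.415 Ω

0.415 Ω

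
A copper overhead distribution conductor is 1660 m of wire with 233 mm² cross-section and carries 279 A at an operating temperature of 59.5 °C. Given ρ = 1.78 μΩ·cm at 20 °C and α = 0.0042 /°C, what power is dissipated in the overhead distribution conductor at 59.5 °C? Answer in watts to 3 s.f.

ρ = 1.78 μΩ·cm = 1.78×10^-8 Ω·m
A = 233 mm² = 2.330e-04 m²
R₍20₎ = ρL/A = (1.78×10^-8)(1660)/(2.330e-04) = 0.1268 Ω
R₍59.5₎ = R₍20₎(1 + αΔT) = 0.1268 × (1 + 0.0042×39.5) = 0.1479 Ω
P = I²R = (279)² × 0.1479 = 11500 W

11500 W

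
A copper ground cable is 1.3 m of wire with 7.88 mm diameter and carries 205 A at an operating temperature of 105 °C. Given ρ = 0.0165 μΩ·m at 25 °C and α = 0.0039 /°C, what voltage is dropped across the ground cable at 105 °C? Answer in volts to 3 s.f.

ρ = 0.0165 μΩ·m = 1.65×10^-8 Ω·m
A = π(d/2)² = π(3.9400e-03 m)² = 4.877e-05 m²
R₍25₎ = ρL/A = (1.65×10^-8)(1.3)/(4.877e-05) = 4.398×10^-4 Ω
R₍105₎ = R₍25₎(1 + αΔT) = 4.398×10^-4 × (1 + 0.0039×80) = 5.771×10^-4 Ω
V = IR = 205 × 5.771×10^-4 = 0.118 V

0.118 V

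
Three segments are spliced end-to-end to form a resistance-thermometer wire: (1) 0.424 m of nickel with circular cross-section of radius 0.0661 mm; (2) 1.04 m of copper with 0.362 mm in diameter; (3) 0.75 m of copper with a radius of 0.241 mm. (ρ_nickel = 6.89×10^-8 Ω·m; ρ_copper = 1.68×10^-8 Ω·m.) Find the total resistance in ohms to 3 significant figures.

2.37 Ω

Seg 1: A = πr² = π(6.6100e-05 m)² = 1.373e-08 m²
R_1 = (6.89×10^-8)(0.424)/(1.373e-08) = 2.128 Ω
Seg 2: A = π(d/2)² = π(1.8100e-04 m)² = 1.029e-07 m²
R_2 = (1.68×10^-8)(1.04)/(1.029e-07) = 0.1698 Ω
Seg 3: A = πr² = π(2.4100e-04 m)² = 1.825e-07 m²
R_3 = (1.68×10^-8)(0.75)/(1.825e-07) = 0.06905 Ω
R_total = R_1 + R_2 + R_3 = 2.37 Ω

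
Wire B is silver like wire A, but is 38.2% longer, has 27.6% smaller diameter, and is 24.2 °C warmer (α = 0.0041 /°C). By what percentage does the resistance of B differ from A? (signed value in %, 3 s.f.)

R ∝ ρL/d² with ρ ∝ (1+αΔT), so R_B/R_A = (1 + 38.2/100) × (1 − 27.6/100)⁻² × (1 + 0.0041×24.2)
= 1.382 × 1.908 × 1.099 = 2.898
(R_B − R_A)/R_A = 2.898 − 1 = 190%

190%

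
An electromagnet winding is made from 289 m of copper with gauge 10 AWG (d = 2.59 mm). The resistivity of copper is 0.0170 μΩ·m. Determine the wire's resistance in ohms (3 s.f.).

ρ = 0.0170 μΩ·m = 1.70×10^-8 Ω·m
A = π(2.59/2 mm)² = π(1.2950e-03 m)² = 5.269e-06 m²
R = ρL/A = (1.70×10^-8)(289 m)/(5.269e-06 m²) = 0.933 Ω

0.933 Ω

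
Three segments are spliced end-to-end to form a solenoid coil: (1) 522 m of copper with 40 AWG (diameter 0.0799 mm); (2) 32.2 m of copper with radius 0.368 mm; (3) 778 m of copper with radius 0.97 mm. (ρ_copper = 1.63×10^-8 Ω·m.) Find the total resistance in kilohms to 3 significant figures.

1.70 kΩ

Seg 1: A = π(0.0799/2 mm)² = π(3.9950e-05 m)² = 5.014e-09 m²
R_1 = (1.63×10^-8)(522)/(5.014e-09) = 1697 Ω
Seg 2: A = πr² = π(3.6800e-04 m)² = 4.254e-07 m²
R_2 = (1.63×10^-8)(32.2)/(4.254e-07) = 1.234 Ω
Seg 3: A = πr² = π(9.7000e-04 m)² = 2.956e-06 m²
R_3 = (1.63×10^-8)(778)/(2.956e-06) = 4.29 Ω
R_total = R_1 + R_2 + R_3 = 1.70 kΩ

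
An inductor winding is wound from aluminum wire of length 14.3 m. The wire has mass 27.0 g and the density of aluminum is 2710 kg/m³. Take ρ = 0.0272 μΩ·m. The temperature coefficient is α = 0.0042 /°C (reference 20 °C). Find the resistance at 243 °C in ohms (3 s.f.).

1.08 Ω

ρ = 0.0272 μΩ·m = 2.72×10^-8 Ω·m
A = m/(density·L) = 0.027/(2710×14.3) = 6.9672e-07 m²
R = ρL/A = (2.72×10^-8)(14.3)/(6.9672e-07) = 0.5583 Ω
R(243 °C) = 0.5583 × (1 + 0.0042×223) = 1.08 Ω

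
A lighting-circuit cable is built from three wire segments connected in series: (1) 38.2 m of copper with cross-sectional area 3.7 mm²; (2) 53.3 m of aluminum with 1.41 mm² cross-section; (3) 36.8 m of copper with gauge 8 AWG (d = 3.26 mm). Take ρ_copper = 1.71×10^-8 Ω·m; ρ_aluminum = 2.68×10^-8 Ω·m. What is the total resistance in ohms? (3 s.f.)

1.27 Ω

Seg 1: A = 3.7 mm² = 3.700e-06 m²
R_1 = (1.71×10^-8)(38.2)/(3.700e-06) = 0.1765 Ω
Seg 2: A = 1.41 mm² = 1.410e-06 m²
R_2 = (2.68×10^-8)(53.3)/(1.410e-06) = 1.013 Ω
Seg 3: A = π(3.26/2 mm)² = π(1.6300e-03 m)² = 8.347e-06 m²
R_3 = (1.71×10^-8)(36.8)/(8.347e-06) = 0.07539 Ω
R_total = R_1 + R_2 + R_3 = 1.27 Ω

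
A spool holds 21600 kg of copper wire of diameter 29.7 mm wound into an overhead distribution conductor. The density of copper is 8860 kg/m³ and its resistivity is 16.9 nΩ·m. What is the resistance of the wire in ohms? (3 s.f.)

ρ = 16.9 nΩ·m = 1.69×10^-8 Ω·m
A = π(d/2)² = π(1.4850e-02 m)² = 6.9279e-04 m²
L = m/(density·A) = 21600/(8860×6.9279e-04) = 3519 m
R = ρL/A = (1.69×10^-8)(3519)/(6.9279e-04) = 0.0858 Ω

0.0858 Ω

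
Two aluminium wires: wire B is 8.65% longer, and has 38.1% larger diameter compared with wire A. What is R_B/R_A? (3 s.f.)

R ∝ L/d², so R_B/R_A = (1 + 8.65/100) × (1 + 38.1/100)⁻²
= 1.087 × 0.5243 = 0.570

0.570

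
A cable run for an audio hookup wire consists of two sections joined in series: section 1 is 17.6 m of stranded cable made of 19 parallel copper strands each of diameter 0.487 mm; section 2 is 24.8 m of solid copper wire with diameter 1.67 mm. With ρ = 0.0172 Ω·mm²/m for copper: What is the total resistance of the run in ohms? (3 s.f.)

ρ = 0.0172 Ω·mm²/m = 1.72×10^-8 Ω·m
Section 1: A_strand = π(2.4350e-04)² = 1.863e-07 m²; R₁ = ρL/(N·A_s) = (1.72×10^-8)(17.6)/(19×1.863e-07) = 0.08553 Ω
Section 2: A = π(d/2)² = π(8.3500e-04 m)² = 2.190e-06 m²
R₂ = (1.72×10^-8)(24.8)/(2.190e-06) = 0.1947 Ω
R = R₁ + R₂ = 0.280 Ω

0.280 Ω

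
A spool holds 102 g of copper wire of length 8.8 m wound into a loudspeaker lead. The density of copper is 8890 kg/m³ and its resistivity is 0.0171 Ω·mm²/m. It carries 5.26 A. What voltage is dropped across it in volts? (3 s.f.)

0.607 V

ρ = 0.0171 Ω·mm²/m = 1.71×10^-8 Ω·m
A = m/(density·L) = 0.102/(8890×8.8) = 1.3038e-06 m²
R = ρL/A = (1.71×10^-8)(8.8)/(1.3038e-06) = 0.1154 Ω
V = IR = 5.26 × 0.1154 = 0.607 V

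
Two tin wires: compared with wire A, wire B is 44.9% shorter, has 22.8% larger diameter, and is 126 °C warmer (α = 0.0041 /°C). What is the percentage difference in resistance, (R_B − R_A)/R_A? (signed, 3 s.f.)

-44.6%

R ∝ ρL/d² with ρ ∝ (1+αΔT), so R_B/R_A = (1 − 44.9/100) × (1 + 22.8/100)⁻² × (1 + 0.0041×126)
= 0.551 × 0.6631 × 1.517 = 0.5542
(R_B − R_A)/R_A = 0.5542 − 1 = -44.6%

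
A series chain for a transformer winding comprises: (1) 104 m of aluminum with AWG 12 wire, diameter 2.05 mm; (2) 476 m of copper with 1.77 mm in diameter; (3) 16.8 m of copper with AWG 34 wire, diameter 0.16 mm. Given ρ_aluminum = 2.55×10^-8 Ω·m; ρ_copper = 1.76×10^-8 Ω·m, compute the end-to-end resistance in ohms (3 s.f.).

18.9 Ω

Seg 1: A = π(2.05/2 mm)² = π(1.0250e-03 m)² = 3.301e-06 m²
R_1 = (2.55×10^-8)(104)/(3.301e-06) = 0.8035 Ω
Seg 2: A = π(d/2)² = π(8.8500e-04 m)² = 2.461e-06 m²
R_2 = (1.76×10^-8)(476)/(2.461e-06) = 3.405 Ω
Seg 3: A = π(0.16/2 mm)² = π(8.0000e-05 m)² = 2.011e-08 m²
R_3 = (1.76×10^-8)(16.8)/(2.011e-08) = 14.71 Ω
R_total = R_1 + R_2 + R_3 = 18.9 Ω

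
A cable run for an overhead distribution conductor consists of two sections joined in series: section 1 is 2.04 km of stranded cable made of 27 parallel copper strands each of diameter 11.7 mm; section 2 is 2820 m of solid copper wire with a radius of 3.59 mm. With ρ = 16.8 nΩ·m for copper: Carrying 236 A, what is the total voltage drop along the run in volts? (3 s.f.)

ρ = 16.8 nΩ·m = 1.68×10^-8 Ω·m
Section 1: A_strand = π(5.8500e-03)² = 1.075e-04 m²; R₁ = ρL/(N·A_s) = (1.68×10^-8)(2040)/(27×1.075e-04) = 0.01181 Ω
Section 2: A = πr² = π(3.5900e-03 m)² = 4.049e-05 m²
R₂ = (1.68×10^-8)(2820)/(4.049e-05) = 1.17 Ω
R = R₁ + R₂ = 1.182 Ω
V = IR = 236 × 1.182 = 279 V

279 V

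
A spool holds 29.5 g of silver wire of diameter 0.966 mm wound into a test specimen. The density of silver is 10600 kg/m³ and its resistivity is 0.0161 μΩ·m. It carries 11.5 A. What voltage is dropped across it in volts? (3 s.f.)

0.959 V

ρ = 0.0161 μΩ·m = 1.61×10^-8 Ω·m
A = π(d/2)² = π(4.8300e-04 m)² = 7.3290e-07 m²
L = m/(density·A) = 0.0295/(10600×7.3290e-07) = 3.797 m
R = ρL/A = (1.61×10^-8)(3.797)/(7.3290e-07) = 0.08342 Ω
V = IR = 11.5 × 0.08342 = 0.959 V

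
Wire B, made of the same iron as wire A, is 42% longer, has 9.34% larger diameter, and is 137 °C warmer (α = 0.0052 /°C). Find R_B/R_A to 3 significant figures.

2.03

R ∝ ρL/d² with ρ ∝ (1+αΔT), so R_B/R_A = (1 + 42/100) × (1 + 9.34/100)⁻² × (1 + 0.0052×137)
= 1.42 × 0.8365 × 1.712 = 2.03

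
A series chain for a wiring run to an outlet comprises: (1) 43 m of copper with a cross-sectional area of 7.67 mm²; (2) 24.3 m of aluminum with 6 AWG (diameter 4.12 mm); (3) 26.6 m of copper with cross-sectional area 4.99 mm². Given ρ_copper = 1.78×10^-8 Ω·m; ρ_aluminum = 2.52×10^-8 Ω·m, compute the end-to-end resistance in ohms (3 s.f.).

0.241 Ω

Seg 1: A = 7.67 mm² = 7.670e-06 m²
R_1 = (1.78×10^-8)(43)/(7.670e-06) = 0.09979 Ω
Seg 2: A = π(4.12/2 mm)² = π(2.0600e-03 m)² = 1.333e-05 m²
R_2 = (2.52×10^-8)(24.3)/(1.333e-05) = 0.04593 Ω
Seg 3: A = 4.99 mm² = 4.990e-06 m²
R_3 = (1.78×10^-8)(26.6)/(4.990e-06) = 0.09489 Ω
R_total = R_1 + R_2 + R_3 = 0.241 Ω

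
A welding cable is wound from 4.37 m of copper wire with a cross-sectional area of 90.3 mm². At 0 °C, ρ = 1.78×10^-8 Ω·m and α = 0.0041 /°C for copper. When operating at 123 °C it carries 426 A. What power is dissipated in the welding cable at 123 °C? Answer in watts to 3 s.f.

A = 90.3 mm² = 9.030e-05 m²
R₍0₎ = ρL/A = (1.78×10^-8)(4.37)/(9.030e-05) = 8.614×10^-4 Ω
R₍123₎ = R₍0₎(1 + αΔT) = 8.614×10^-4 × (1 + 0.0041×123) = 0.001296 Ω
P = I²R = (426)² × 0.001296 = 235 W

235 W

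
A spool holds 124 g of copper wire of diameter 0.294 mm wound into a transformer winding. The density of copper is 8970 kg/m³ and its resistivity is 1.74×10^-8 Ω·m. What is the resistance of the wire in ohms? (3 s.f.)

A = π(d/2)² = π(1.4700e-04 m)² = 6.7887e-08 m²
L = m/(density·A) = 0.124/(8970×6.7887e-08) = 203.6 m
R = ρL/A = (1.74×10^-8)(203.6)/(6.7887e-08) = 52.2 Ω

52.2 Ω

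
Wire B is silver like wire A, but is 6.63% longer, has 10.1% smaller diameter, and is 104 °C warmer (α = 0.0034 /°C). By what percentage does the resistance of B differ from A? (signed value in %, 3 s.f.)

R ∝ ρL/d² with ρ ∝ (1+αΔT), so R_B/R_A = (1 + 6.63/100) × (1 − 10.1/100)⁻² × (1 + 0.0034×104)
= 1.066 × 1.237 × 1.354 = 1.786
(R_B − R_A)/R_A = 1.786 − 1 = 78.6%

78.6%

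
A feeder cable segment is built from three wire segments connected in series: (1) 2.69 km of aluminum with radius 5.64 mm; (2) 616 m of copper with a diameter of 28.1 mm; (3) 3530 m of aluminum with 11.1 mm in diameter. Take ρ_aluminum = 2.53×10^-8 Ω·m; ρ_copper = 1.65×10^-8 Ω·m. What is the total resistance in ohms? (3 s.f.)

Seg 1: A = πr² = π(5.6400e-03 m)² = 9.993e-05 m²
R_1 = (2.53×10^-8)(2690)/(9.993e-05) = 0.681 Ω
Seg 2: A = π(d/2)² = π(1.4050e-02 m)² = 6.202e-04 m²
R_2 = (1.65×10^-8)(616)/(6.202e-04) = 0.01639 Ω
Seg 3: A = π(d/2)² = π(5.5500e-03 m)² = 9.677e-05 m²
R_3 = (2.53×10^-8)(3530)/(9.677e-05) = 0.9229 Ω
R_total = R_1 + R_2 + R_3 = 1.62 Ω

1.62 Ω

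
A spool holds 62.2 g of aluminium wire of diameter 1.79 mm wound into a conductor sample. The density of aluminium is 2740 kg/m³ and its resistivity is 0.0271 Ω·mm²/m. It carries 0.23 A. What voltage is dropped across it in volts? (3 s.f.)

0.0223 V

ρ = 0.0271 Ω·mm²/m = 2.71×10^-8 Ω·m
A = π(d/2)² = π(8.9500e-04 m)² = 2.5165e-06 m²
L = m/(density·A) = 0.0622/(2740×2.5165e-06) = 9.021 m
R = ρL/A = (2.71×10^-8)(9.021)/(2.5165e-06) = 0.09714 Ω
V = IR = 0.23 × 0.09714 = 0.0223 V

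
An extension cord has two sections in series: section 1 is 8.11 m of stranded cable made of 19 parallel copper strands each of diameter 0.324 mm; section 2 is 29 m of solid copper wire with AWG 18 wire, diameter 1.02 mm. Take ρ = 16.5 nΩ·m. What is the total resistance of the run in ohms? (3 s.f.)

ρ = 16.5 nΩ·m = 1.65×10^-8 Ω·m
Section 1: A_strand = π(1.6200e-04)² = 8.245e-08 m²; R₁ = ρL/(N·A_s) = (1.65×10^-8)(8.11)/(19×8.245e-08) = 0.08542 Ω
Section 2: A = π(1.02/2 mm)² = π(5.1000e-04 m)² = 8.171e-07 m²
R₂ = (1.65×10^-8)(29)/(8.171e-07) = 0.5856 Ω
R = R₁ + R₂ = 0.671 Ω

0.671 Ω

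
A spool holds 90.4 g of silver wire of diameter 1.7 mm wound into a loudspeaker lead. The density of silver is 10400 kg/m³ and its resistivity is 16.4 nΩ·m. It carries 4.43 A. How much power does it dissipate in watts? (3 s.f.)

0.543 W

ρ = 16.4 nΩ·m = 1.64×10^-8 Ω·m
A = π(d/2)² = π(8.5000e-04 m)² = 2.2698e-06 m²
L = m/(density·A) = 0.0904/(10400×2.2698e-06) = 3.83 m
R = ρL/A = (1.64×10^-8)(3.83)/(2.2698e-06) = 0.02767 Ω
P = I²R = (4.43)² × 0.02767 = 0.543 W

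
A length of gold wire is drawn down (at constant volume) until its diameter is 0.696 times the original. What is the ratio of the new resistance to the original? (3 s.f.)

4.26

Volume constant ⇒ L' = L/r² with r = 0.696. R' = ρL'/A' = ρ(L/r²)/(πr²d₀²/4) = R/r⁴.
Factor = 4.26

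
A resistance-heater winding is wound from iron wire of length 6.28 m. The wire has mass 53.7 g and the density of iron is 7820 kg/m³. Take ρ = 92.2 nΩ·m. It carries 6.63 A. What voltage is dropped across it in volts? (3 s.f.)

3.51 V

ρ = 92.2 nΩ·m = 9.22×10^-8 Ω·m
A = m/(density·L) = 0.0537/(7820×6.28) = 1.0935e-06 m²
R = ρL/A = (9.22×10^-8)(6.28)/(1.0935e-06) = 0.5295 Ω
V = IR = 6.63 × 0.5295 = 3.51 V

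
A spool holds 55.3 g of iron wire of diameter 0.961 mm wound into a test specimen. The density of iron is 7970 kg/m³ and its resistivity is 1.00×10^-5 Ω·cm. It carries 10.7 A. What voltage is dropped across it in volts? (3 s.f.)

14.1 V

ρ = 1.00×10^-5 Ω·cm = 1.00×10^-7 Ω·m
A = π(d/2)² = π(4.8050e-04 m)² = 7.2533e-07 m²
L = m/(density·A) = 0.0553/(7970×7.2533e-07) = 9.566 m
R = ρL/A = (1.00×10^-7)(9.566)/(7.2533e-07) = 1.319 Ω
V = IR = 10.7 × 1.319 = 14.1 V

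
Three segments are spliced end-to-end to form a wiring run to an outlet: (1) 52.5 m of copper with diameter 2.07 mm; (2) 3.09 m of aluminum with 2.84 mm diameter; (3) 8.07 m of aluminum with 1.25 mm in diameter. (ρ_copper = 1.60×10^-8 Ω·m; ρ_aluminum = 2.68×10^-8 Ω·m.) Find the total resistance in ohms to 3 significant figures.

0.439 Ω

Seg 1: A = π(d/2)² = π(1.0350e-03 m)² = 3.365e-06 m²
R_1 = (1.60×10^-8)(52.5)/(3.365e-06) = 0.2496 Ω
Seg 2: A = π(d/2)² = π(1.4200e-03 m)² = 6.335e-06 m²
R_2 = (2.68×10^-8)(3.09)/(6.335e-06) = 0.01307 Ω
Seg 3: A = π(d/2)² = π(6.2500e-04 m)² = 1.227e-06 m²
R_3 = (2.68×10^-8)(8.07)/(1.227e-06) = 0.1762 Ω
R_total = R_1 + R_2 + R_3 = 0.439 Ω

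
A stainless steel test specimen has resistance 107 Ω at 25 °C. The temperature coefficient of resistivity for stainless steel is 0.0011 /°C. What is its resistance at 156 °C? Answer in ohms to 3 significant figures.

122 Ω

ΔT = 156 − 25 = 131 °C
R = R₀(1 + αΔT) = 107 × (1 + 0.0011×131) = 107 × 1.144 = 122 Ω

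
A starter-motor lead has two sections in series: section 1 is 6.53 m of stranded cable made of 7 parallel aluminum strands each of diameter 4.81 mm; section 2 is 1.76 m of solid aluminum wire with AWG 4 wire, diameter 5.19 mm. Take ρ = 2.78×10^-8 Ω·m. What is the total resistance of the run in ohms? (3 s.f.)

0.00374 Ω

Section 1: A_strand = π(2.4050e-03)² = 1.817e-05 m²; R₁ = ρL/(N·A_s) = (2.78×10^-8)(6.53)/(7×1.817e-05) = 0.001427 Ω
Section 2: A = π(5.19/2 mm)² = π(2.5950e-03 m)² = 2.116e-05 m²
R₂ = (2.78×10^-8)(1.76)/(2.116e-05) = 0.002313 Ω
R = R₁ + R₂ = 0.00374 Ω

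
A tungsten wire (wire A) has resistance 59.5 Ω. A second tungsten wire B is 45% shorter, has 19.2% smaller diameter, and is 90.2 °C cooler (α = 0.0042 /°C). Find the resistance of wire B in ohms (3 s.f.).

31.1 Ω

R ∝ ρL/d² with ρ ∝ (1+αΔT), so R_B/R_A = (1 − 45/100) × (1 − 19.2/100)⁻² × (1 − 0.0042×90.2)
= 0.55 × 1.532 × 0.6212 = 0.5233
R_B = 0.5233 × 59.5 = 31.1 Ω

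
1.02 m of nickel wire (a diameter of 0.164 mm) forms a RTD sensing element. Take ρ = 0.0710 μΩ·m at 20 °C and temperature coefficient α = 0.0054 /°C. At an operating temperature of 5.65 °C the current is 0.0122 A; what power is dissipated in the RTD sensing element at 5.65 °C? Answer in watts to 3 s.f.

ρ = 0.0710 μΩ·m = 7.10×10^-8 Ω·m
A = π(d/2)² = π(8.2000e-05 m)² = 2.112e-08 m²
R₍20₎ = ρL/A = (7.10×10^-8)(1.02)/(2.112e-08) = 3.428 Ω
R₍5.65₎ = R₍20₎(1 + αΔT) = 3.428 × (1 + 0.0054×-14.3) = 3.163 Ω
P = I²R = (0.0122)² × 3.163 = 4.71×10^-4 W

4.71×10^-4 W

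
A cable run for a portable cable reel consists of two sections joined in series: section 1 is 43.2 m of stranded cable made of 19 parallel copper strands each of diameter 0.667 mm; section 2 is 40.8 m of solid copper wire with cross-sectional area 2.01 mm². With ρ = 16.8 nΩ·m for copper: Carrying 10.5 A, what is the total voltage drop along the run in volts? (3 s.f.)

4.73 V

ρ = 16.8 nΩ·m = 1.68×10^-8 Ω·m
Section 1: A_strand = π(3.3350e-04)² = 3.494e-07 m²; R₁ = ρL/(N·A_s) = (1.68×10^-8)(43.2)/(19×3.494e-07) = 0.1093 Ω
Section 2: A = 2.01 mm² = 2.010e-06 m²
R₂ = (1.68×10^-8)(40.8)/(2.010e-06) = 0.341 Ω
R = R₁ + R₂ = 0.4503 Ω
V = IR = 10.5 × 0.4503 = 4.73 V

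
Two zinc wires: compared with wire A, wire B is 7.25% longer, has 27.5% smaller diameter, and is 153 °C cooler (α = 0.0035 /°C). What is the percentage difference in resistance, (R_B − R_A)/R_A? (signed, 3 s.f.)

-5.22%

R ∝ ρL/d² with ρ ∝ (1+αΔT), so R_B/R_A = (1 + 7.25/100) × (1 − 27.5/100)⁻² × (1 − 0.0035×153)
= 1.073 × 1.903 × 0.4645 = 0.9478
(R_B − R_A)/R_A = 0.9478 − 1 = -5.22%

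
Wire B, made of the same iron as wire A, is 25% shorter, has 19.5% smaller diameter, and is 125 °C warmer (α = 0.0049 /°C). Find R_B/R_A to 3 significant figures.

R ∝ ρL/d² with ρ ∝ (1+αΔT), so R_B/R_A = (1 − 25/100) × (1 − 19.5/100)⁻² × (1 + 0.0049×125)
= 0.75 × 1.543 × 1.613 = 1.87

1.87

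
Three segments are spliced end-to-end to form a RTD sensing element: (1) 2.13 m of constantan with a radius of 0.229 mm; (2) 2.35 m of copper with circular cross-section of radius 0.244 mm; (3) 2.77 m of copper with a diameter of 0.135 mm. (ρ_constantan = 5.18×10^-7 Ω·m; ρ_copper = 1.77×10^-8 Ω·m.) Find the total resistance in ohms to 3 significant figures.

10.3 Ω

Seg 1: A = πr² = π(2.2900e-04 m)² = 1.647e-07 m²
R_1 = (5.18×10^-7)(2.13)/(1.647e-07) = 6.697 Ω
Seg 2: A = πr² = π(2.4400e-04 m)² = 1.870e-07 m²
R_2 = (1.77×10^-8)(2.35)/(1.870e-07) = 0.2224 Ω
Seg 3: A = π(d/2)² = π(6.7500e-05 m)² = 1.431e-08 m²
R_3 = (1.77×10^-8)(2.77)/(1.431e-08) = 3.425 Ω
R_total = R_1 + R_2 + R_3 = 10.3 Ω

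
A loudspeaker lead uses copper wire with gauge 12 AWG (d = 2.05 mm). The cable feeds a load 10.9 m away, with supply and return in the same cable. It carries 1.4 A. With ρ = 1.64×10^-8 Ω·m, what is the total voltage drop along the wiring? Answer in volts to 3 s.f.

A = π(2.05/2 mm)² = π(1.0250e-03 m)² = 3.301e-06 m²
Total conductor length (both ways) L = 2 × 10.9 = 21.8 m
R = ρL/A = (1.64×10^-8)(21.8)/(3.301e-06) = 0.1083 Ω
V = IR = 1.4 × 0.1083 = 0.152 V

0.152 V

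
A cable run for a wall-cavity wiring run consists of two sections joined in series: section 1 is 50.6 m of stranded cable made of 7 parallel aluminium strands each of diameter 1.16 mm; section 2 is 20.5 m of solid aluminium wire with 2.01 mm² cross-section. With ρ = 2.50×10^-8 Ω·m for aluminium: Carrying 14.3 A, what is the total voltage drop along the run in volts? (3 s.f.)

Section 1: A_strand = π(5.8000e-04)² = 1.057e-06 m²; R₁ = ρL/(N·A_s) = (2.50×10^-8)(50.6)/(7×1.057e-06) = 0.171 Ω
Section 2: A = 2.01 mm² = 2.010e-06 m²
R₂ = (2.50×10^-8)(20.5)/(2.010e-06) = 0.255 Ω
R = R₁ + R₂ = 0.426 Ω
V = IR = 14.3 × 0.426 = 6.09 V

6.09 V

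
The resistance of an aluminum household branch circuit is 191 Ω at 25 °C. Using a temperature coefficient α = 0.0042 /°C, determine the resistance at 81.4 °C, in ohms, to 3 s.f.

236 Ω

ΔT = 81.4 − 25 = 56.4 °C
R = R₀(1 + αΔT) = 191 × (1 + 0.0042×56.4) = 191 × 1.237 = 236 Ω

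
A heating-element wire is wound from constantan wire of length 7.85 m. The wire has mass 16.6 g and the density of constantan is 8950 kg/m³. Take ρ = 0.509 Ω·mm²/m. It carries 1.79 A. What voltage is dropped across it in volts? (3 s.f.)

ρ = 0.509 Ω·mm²/m = 5.09×10^-7 Ω·m
A = m/(density·L) = 0.0166/(8950×7.85) = 2.3627e-07 m²
R = ρL/A = (5.09×10^-7)(7.85)/(2.3627e-07) = 16.91 Ω
V = IR = 1.79 × 16.91 = 30.3 V

30.3 V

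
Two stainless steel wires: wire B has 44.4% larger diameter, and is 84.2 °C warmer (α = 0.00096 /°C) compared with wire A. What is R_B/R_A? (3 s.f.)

R ∝ ρL/d² with ρ ∝ (1+αΔT), so R_B/R_A = (1 + 44.4/100)⁻² × (1 + 0.00096×84.2)
= 0.4796 × 1.081 = 0.518

0.518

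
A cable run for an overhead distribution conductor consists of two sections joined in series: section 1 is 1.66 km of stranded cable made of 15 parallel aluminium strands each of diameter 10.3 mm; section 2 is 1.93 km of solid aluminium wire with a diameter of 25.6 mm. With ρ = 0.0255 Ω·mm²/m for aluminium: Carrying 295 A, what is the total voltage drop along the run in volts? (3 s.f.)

ρ = 0.0255 Ω·mm²/m = 2.55×10^-8 Ω·m
Section 1: A_strand = π(5.1500e-03)² = 8.332e-05 m²; R₁ = ρL/(N·A_s) = (2.55×10^-8)(1660)/(15×8.332e-05) = 0.03387 Ω
Section 2: A = π(d/2)² = π(1.2800e-02 m)² = 5.147e-04 m²
R₂ = (2.55×10^-8)(1930)/(5.147e-04) = 0.09562 Ω
R = R₁ + R₂ = 0.1295 Ω
V = IR = 295 × 0.1295 = 38.2 V

38.2 V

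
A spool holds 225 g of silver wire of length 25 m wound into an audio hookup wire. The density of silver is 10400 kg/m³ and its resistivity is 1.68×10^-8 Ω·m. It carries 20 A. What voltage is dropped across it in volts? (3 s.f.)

9.71 V

A = m/(density·L) = 0.225/(10400×25) = 8.6538e-07 m²
R = ρL/A = (1.68×10^-8)(25)/(8.6538e-07) = 0.4853 Ω
V = IR = 20 × 0.4853 = 9.71 V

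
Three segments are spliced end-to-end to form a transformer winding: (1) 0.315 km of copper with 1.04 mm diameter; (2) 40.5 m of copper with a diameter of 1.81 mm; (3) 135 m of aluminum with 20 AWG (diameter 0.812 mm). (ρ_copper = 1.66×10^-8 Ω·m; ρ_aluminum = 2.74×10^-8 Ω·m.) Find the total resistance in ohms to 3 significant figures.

Seg 1: A = π(d/2)² = π(5.2000e-04 m)² = 8.495e-07 m²
R_1 = (1.66×10^-8)(315)/(8.495e-07) = 6.155 Ω
Seg 2: A = π(d/2)² = π(9.0500e-04 m)² = 2.573e-06 m²
R_2 = (1.66×10^-8)(40.5)/(2.573e-06) = 0.2613 Ω
Seg 3: A = π(0.812/2 mm)² = π(4.0600e-04 m)² = 5.178e-07 m²
R_3 = (2.74×10^-8)(135)/(5.178e-07) = 7.143 Ω
R_total = R_1 + R_2 + R_3 = 13.6 Ω

13.6 Ω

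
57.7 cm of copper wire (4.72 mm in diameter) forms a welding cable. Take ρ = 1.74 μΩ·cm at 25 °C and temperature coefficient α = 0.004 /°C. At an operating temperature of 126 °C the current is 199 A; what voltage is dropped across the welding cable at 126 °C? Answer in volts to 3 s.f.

0.160 V

ρ = 1.74 μΩ·cm = 1.74×10^-8 Ω·m
A = π(d/2)² = π(2.3600e-03 m)² = 1.750e-05 m²
R₍25₎ = ρL/A = (1.74×10^-8)(0.577)/(1.750e-05) = 5.738×10^-4 Ω
R₍126₎ = R₍25₎(1 + αΔT) = 5.738×10^-4 × (1 + 0.004×101) = 8.056×10^-4 Ω
V = IR = 199 × 8.056×10^-4 = 0.160 V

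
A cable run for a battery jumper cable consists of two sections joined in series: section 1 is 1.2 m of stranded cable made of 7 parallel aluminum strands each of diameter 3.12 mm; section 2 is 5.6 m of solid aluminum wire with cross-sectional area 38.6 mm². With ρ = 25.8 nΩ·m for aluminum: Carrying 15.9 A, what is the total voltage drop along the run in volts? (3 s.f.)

ρ = 25.8 nΩ·m = 2.58×10^-8 Ω·m
Section 1: A_strand = π(1.5600e-03)² = 7.645e-06 m²; R₁ = ρL/(N·A_s) = (2.58×10^-8)(1.2)/(7×7.645e-06) = 5.785×10^-4 Ω
Section 2: A = 38.6 mm² = 3.860e-05 m²
R₂ = (2.58×10^-8)(5.6)/(3.860e-05) = 0.003743 Ω
R = R₁ + R₂ = 0.004322 Ω
V = IR = 15.9 × 0.004322 = 0.0687 V

0.0687 V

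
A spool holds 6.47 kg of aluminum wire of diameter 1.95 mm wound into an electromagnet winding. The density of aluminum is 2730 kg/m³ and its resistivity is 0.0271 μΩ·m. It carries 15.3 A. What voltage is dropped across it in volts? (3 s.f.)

ρ = 0.0271 μΩ·m = 2.71×10^-8 Ω·m
A = π(d/2)² = π(9.7500e-04 m)² = 2.9865e-06 m²
L = m/(density·A) = 6.47/(2730×2.9865e-06) = 793.6 m
R = ρL/A = (2.71×10^-8)(793.6)/(2.9865e-06) = 7.201 Ω
V = IR = 15.3 × 7.201 = 110 V

110 V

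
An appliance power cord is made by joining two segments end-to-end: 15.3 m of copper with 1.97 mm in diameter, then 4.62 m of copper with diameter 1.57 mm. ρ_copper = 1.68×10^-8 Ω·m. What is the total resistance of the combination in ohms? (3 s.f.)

0.124 Ω

Segment 1: A = π(d/2)² = π(9.8500e-04 m)² = 3.048e-06 m²
R₁ = ρL/A = (1.68×10^-8)(15.3)/(3.048e-06) = 0.08433 Ω
Segment 2: A = π(d/2)² = π(7.8500e-04 m)² = 1.936e-06 m²
R₂ = (1.68×10^-8)(4.62)/(1.936e-06) = 0.04009 Ω
R = R₁ + R₂ = 0.124 Ω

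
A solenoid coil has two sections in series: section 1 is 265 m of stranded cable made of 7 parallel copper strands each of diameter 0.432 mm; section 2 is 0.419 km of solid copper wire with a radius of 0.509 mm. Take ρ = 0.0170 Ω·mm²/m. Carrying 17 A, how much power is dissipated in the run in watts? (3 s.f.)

3800 W

ρ = 0.0170 Ω·mm²/m = 1.70×10^-8 Ω·m
Section 1: A_strand = π(2.1600e-04)² = 1.466e-07 m²; R₁ = ρL/(N·A_s) = (1.70×10^-8)(265)/(7×1.466e-07) = 4.391 Ω
Section 2: A = πr² = π(5.0900e-04 m)² = 8.139e-07 m²
R₂ = (1.70×10^-8)(419)/(8.139e-07) = 8.751 Ω
R = R₁ + R₂ = 13.14 Ω
P = I²R = (17)² × 13.14 = 3800 W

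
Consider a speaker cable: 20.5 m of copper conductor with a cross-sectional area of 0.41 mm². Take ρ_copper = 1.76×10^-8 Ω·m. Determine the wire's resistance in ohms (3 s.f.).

A = 0.41 mm² = 4.100e-07 m²
R = ρL/A = (1.76×10^-8)(20.5 m)/(4.100e-07 m²) = 0.880 Ω

0.880 Ω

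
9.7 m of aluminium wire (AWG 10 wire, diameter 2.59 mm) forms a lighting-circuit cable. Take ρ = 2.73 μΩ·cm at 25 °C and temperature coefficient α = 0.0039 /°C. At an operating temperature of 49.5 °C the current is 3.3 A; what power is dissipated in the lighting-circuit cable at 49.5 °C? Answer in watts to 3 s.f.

0.600 W

ρ = 2.73 μΩ·cm = 2.73×10^-8 Ω·m
A = π(2.59/2 mm)² = π(1.2950e-03 m)² = 5.269e-06 m²
R₍25₎ = ρL/A = (2.73×10^-8)(9.7)/(5.269e-06) = 0.05026 Ω
R₍49.5₎ = R₍25₎(1 + αΔT) = 0.05026 × (1 + 0.0039×24.5) = 0.05507 Ω
P = I²R = (3.3)² × 0.05507 = 0.600 W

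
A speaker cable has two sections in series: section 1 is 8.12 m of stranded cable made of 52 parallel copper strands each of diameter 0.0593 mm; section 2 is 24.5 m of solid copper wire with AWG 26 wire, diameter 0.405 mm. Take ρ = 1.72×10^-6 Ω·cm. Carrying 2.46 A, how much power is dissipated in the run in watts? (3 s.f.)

25.7 W

ρ = 1.72×10^-6 Ω·cm = 1.72×10^-8 Ω·m
Section 1: A_strand = π(2.9650e-05)² = 2.762e-09 m²; R₁ = ρL/(N·A_s) = (1.72×10^-8)(8.12)/(52×2.762e-09) = 0.9725 Ω
Section 2: A = π(0.405/2 mm)² = π(2.0250e-04 m)² = 1.288e-07 m²
R₂ = (1.72×10^-8)(24.5)/(1.288e-07) = 3.271 Ω
R = R₁ + R₂ = 4.244 Ω
P = I²R = (2.46)² × 4.244 = 25.7 W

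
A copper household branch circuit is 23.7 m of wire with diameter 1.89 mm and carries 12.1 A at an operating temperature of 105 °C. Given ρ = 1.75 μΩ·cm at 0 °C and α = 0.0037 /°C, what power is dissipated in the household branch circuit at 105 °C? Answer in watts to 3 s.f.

ρ = 1.75 μΩ·cm = 1.75×10^-8 Ω·m
A = π(d/2)² = π(9.4500e-04 m)² = 2.806e-06 m²
R₍0₎ = ρL/A = (1.75×10^-8)(23.7)/(2.806e-06) = 0.1478 Ω
R₍105₎ = R₍0₎(1 + αΔT) = 0.1478 × (1 + 0.0037×105) = 0.2053 Ω
P = I²R = (12.1)² × 0.2053 = 30.1 W

30.1 W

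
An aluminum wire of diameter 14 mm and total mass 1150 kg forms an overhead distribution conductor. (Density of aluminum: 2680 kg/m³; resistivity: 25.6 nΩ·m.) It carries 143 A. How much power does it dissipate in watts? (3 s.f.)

9480 W

ρ = 25.6 nΩ·m = 2.56×10^-8 Ω·m
A = π(d/2)² = π(7.0000e-03 m)² = 1.5394e-04 m²
L = m/(density·A) = 1150/(2680×1.5394e-04) = 2788 m
R = ρL/A = (2.56×10^-8)(2788)/(1.5394e-04) = 0.4636 Ω
P = I²R = (143)² × 0.4636 = 9480 W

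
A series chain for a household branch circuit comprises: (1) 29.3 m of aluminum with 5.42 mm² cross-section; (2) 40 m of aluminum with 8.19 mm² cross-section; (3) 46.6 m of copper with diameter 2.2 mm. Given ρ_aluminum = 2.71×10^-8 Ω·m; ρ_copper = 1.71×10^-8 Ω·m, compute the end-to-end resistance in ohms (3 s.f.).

0.488 Ω

Seg 1: A = 5.42 mm² = 5.420e-06 m²
R_1 = (2.71×10^-8)(29.3)/(5.420e-06) = 0.1465 Ω
Seg 2: A = 8.19 mm² = 8.190e-06 m²
R_2 = (2.71×10^-8)(40)/(8.190e-06) = 0.1324 Ω
Seg 3: A = π(d/2)² = π(1.1000e-03 m)² = 3.801e-06 m²
R_3 = (1.71×10^-8)(46.6)/(3.801e-06) = 0.2096 Ω
R_total = R_1 + R_2 + R_3 = 0.488 Ω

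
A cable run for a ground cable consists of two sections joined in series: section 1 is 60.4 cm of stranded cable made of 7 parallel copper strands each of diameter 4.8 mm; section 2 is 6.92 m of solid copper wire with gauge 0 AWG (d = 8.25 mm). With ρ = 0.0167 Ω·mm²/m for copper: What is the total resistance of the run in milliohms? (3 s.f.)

ρ = 0.0167 Ω·mm²/m = 1.67×10^-8 Ω·m
Section 1: A_strand = π(2.4000e-03)² = 1.810e-05 m²; R₁ = ρL/(N·A_s) = (1.67×10^-8)(0.604)/(7×1.810e-05) = 7.963×10^-5 Ω
Section 2: A = π(8.25/2 mm)² = π(4.1250e-03 m)² = 5.346e-05 m²
R₂ = (1.67×10^-8)(6.92)/(5.346e-05) = 0.002162 Ω
R = R₁ + R₂ = 2.24 mΩ

2.24 mΩ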